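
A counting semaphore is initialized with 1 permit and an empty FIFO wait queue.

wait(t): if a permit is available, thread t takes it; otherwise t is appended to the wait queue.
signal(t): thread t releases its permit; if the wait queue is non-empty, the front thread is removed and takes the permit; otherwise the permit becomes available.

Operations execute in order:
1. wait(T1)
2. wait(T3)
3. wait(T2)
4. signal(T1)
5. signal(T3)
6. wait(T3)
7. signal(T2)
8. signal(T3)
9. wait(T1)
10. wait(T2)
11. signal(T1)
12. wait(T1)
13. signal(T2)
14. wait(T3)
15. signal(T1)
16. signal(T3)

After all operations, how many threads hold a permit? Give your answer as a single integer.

Step 1: wait(T1) -> count=0 queue=[] holders={T1}
Step 2: wait(T3) -> count=0 queue=[T3] holders={T1}
Step 3: wait(T2) -> count=0 queue=[T3,T2] holders={T1}
Step 4: signal(T1) -> count=0 queue=[T2] holders={T3}
Step 5: signal(T3) -> count=0 queue=[] holders={T2}
Step 6: wait(T3) -> count=0 queue=[T3] holders={T2}
Step 7: signal(T2) -> count=0 queue=[] holders={T3}
Step 8: signal(T3) -> count=1 queue=[] holders={none}
Step 9: wait(T1) -> count=0 queue=[] holders={T1}
Step 10: wait(T2) -> count=0 queue=[T2] holders={T1}
Step 11: signal(T1) -> count=0 queue=[] holders={T2}
Step 12: wait(T1) -> count=0 queue=[T1] holders={T2}
Step 13: signal(T2) -> count=0 queue=[] holders={T1}
Step 14: wait(T3) -> count=0 queue=[T3] holders={T1}
Step 15: signal(T1) -> count=0 queue=[] holders={T3}
Step 16: signal(T3) -> count=1 queue=[] holders={none}
Final holders: {none} -> 0 thread(s)

Answer: 0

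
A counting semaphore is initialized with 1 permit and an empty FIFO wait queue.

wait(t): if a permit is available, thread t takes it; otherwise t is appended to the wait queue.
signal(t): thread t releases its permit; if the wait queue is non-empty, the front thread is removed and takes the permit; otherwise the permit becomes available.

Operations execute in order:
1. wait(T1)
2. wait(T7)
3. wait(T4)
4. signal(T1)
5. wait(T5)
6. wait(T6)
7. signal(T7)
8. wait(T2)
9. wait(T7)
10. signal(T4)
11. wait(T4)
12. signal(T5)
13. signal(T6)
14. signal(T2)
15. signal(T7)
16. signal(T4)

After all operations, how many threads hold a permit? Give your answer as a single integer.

Step 1: wait(T1) -> count=0 queue=[] holders={T1}
Step 2: wait(T7) -> count=0 queue=[T7] holders={T1}
Step 3: wait(T4) -> count=0 queue=[T7,T4] holders={T1}
Step 4: signal(T1) -> count=0 queue=[T4] holders={T7}
Step 5: wait(T5) -> count=0 queue=[T4,T5] holders={T7}
Step 6: wait(T6) -> count=0 queue=[T4,T5,T6] holders={T7}
Step 7: signal(T7) -> count=0 queue=[T5,T6] holders={T4}
Step 8: wait(T2) -> count=0 queue=[T5,T6,T2] holders={T4}
Step 9: wait(T7) -> count=0 queue=[T5,T6,T2,T7] holders={T4}
Step 10: signal(T4) -> count=0 queue=[T6,T2,T7] holders={T5}
Step 11: wait(T4) -> count=0 queue=[T6,T2,T7,T4] holders={T5}
Step 12: signal(T5) -> count=0 queue=[T2,T7,T4] holders={T6}
Step 13: signal(T6) -> count=0 queue=[T7,T4] holders={T2}
Step 14: signal(T2) -> count=0 queue=[T4] holders={T7}
Step 15: signal(T7) -> count=0 queue=[] holders={T4}
Step 16: signal(T4) -> count=1 queue=[] holders={none}
Final holders: {none} -> 0 thread(s)

Answer: 0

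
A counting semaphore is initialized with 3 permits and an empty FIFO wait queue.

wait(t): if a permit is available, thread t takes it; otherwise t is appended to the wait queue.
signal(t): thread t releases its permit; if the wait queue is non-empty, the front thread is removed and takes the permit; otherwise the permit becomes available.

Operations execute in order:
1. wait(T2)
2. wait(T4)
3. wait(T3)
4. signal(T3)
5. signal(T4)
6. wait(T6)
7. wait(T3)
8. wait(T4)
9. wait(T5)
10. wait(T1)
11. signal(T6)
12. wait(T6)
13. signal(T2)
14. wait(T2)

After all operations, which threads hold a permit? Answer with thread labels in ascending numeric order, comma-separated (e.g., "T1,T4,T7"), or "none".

Step 1: wait(T2) -> count=2 queue=[] holders={T2}
Step 2: wait(T4) -> count=1 queue=[] holders={T2,T4}
Step 3: wait(T3) -> count=0 queue=[] holders={T2,T3,T4}
Step 4: signal(T3) -> count=1 queue=[] holders={T2,T4}
Step 5: signal(T4) -> count=2 queue=[] holders={T2}
Step 6: wait(T6) -> count=1 queue=[] holders={T2,T6}
Step 7: wait(T3) -> count=0 queue=[] holders={T2,T3,T6}
Step 8: wait(T4) -> count=0 queue=[T4] holders={T2,T3,T6}
Step 9: wait(T5) -> count=0 queue=[T4,T5] holders={T2,T3,T6}
Step 10: wait(T1) -> count=0 queue=[T4,T5,T1] holders={T2,T3,T6}
Step 11: signal(T6) -> count=0 queue=[T5,T1] holders={T2,T3,T4}
Step 12: wait(T6) -> count=0 queue=[T5,T1,T6] holders={T2,T3,T4}
Step 13: signal(T2) -> count=0 queue=[T1,T6] holders={T3,T4,T5}
Step 14: wait(T2) -> count=0 queue=[T1,T6,T2] holders={T3,T4,T5}
Final holders: T3,T4,T5

Answer: T3,T4,T5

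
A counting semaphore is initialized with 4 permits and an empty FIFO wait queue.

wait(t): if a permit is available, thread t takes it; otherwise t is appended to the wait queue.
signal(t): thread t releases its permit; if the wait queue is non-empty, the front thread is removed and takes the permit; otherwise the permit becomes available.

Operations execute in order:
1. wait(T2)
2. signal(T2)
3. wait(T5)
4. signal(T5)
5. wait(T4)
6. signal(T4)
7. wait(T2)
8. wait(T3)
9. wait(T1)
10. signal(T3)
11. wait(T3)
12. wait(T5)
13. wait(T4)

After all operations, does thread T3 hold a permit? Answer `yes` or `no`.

Answer: yes

Derivation:
Step 1: wait(T2) -> count=3 queue=[] holders={T2}
Step 2: signal(T2) -> count=4 queue=[] holders={none}
Step 3: wait(T5) -> count=3 queue=[] holders={T5}
Step 4: signal(T5) -> count=4 queue=[] holders={none}
Step 5: wait(T4) -> count=3 queue=[] holders={T4}
Step 6: signal(T4) -> count=4 queue=[] holders={none}
Step 7: wait(T2) -> count=3 queue=[] holders={T2}
Step 8: wait(T3) -> count=2 queue=[] holders={T2,T3}
Step 9: wait(T1) -> count=1 queue=[] holders={T1,T2,T3}
Step 10: signal(T3) -> count=2 queue=[] holders={T1,T2}
Step 11: wait(T3) -> count=1 queue=[] holders={T1,T2,T3}
Step 12: wait(T5) -> count=0 queue=[] holders={T1,T2,T3,T5}
Step 13: wait(T4) -> count=0 queue=[T4] holders={T1,T2,T3,T5}
Final holders: {T1,T2,T3,T5} -> T3 in holders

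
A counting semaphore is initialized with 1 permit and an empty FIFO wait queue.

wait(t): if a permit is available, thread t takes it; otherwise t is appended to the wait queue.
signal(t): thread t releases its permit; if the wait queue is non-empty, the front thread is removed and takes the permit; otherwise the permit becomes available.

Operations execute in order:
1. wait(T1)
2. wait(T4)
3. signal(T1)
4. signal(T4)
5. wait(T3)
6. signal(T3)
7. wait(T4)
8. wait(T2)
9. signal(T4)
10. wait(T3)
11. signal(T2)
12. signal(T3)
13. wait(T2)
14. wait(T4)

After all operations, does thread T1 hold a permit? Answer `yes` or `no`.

Answer: no

Derivation:
Step 1: wait(T1) -> count=0 queue=[] holders={T1}
Step 2: wait(T4) -> count=0 queue=[T4] holders={T1}
Step 3: signal(T1) -> count=0 queue=[] holders={T4}
Step 4: signal(T4) -> count=1 queue=[] holders={none}
Step 5: wait(T3) -> count=0 queue=[] holders={T3}
Step 6: signal(T3) -> count=1 queue=[] holders={none}
Step 7: wait(T4) -> count=0 queue=[] holders={T4}
Step 8: wait(T2) -> count=0 queue=[T2] holders={T4}
Step 9: signal(T4) -> count=0 queue=[] holders={T2}
Step 10: wait(T3) -> count=0 queue=[T3] holders={T2}
Step 11: signal(T2) -> count=0 queue=[] holders={T3}
Step 12: signal(T3) -> count=1 queue=[] holders={none}
Step 13: wait(T2) -> count=0 queue=[] holders={T2}
Step 14: wait(T4) -> count=0 queue=[T4] holders={T2}
Final holders: {T2} -> T1 not in holders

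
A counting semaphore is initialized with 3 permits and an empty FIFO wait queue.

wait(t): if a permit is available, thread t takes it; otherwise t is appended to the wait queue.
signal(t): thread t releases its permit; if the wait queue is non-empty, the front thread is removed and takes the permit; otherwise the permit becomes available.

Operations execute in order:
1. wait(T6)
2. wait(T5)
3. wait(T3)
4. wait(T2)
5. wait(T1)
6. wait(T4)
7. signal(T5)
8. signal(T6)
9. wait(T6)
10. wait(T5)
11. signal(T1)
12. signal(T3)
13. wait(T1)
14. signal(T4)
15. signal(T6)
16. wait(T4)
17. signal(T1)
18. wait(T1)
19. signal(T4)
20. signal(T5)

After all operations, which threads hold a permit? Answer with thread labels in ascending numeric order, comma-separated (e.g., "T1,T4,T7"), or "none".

Step 1: wait(T6) -> count=2 queue=[] holders={T6}
Step 2: wait(T5) -> count=1 queue=[] holders={T5,T6}
Step 3: wait(T3) -> count=0 queue=[] holders={T3,T5,T6}
Step 4: wait(T2) -> count=0 queue=[T2] holders={T3,T5,T6}
Step 5: wait(T1) -> count=0 queue=[T2,T1] holders={T3,T5,T6}
Step 6: wait(T4) -> count=0 queue=[T2,T1,T4] holders={T3,T5,T6}
Step 7: signal(T5) -> count=0 queue=[T1,T4] holders={T2,T3,T6}
Step 8: signal(T6) -> count=0 queue=[T4] holders={T1,T2,T3}
Step 9: wait(T6) -> count=0 queue=[T4,T6] holders={T1,T2,T3}
Step 10: wait(T5) -> count=0 queue=[T4,T6,T5] holders={T1,T2,T3}
Step 11: signal(T1) -> count=0 queue=[T6,T5] holders={T2,T3,T4}
Step 12: signal(T3) -> count=0 queue=[T5] holders={T2,T4,T6}
Step 13: wait(T1) -> count=0 queue=[T5,T1] holders={T2,T4,T6}
Step 14: signal(T4) -> count=0 queue=[T1] holders={T2,T5,T6}
Step 15: signal(T6) -> count=0 queue=[] holders={T1,T2,T5}
Step 16: wait(T4) -> count=0 queue=[T4] holders={T1,T2,T5}
Step 17: signal(T1) -> count=0 queue=[] holders={T2,T4,T5}
Step 18: wait(T1) -> count=0 queue=[T1] holders={T2,T4,T5}
Step 19: signal(T4) -> count=0 queue=[] holders={T1,T2,T5}
Step 20: signal(T5) -> count=1 queue=[] holders={T1,T2}
Final holders: T1,T2

Answer: T1,T2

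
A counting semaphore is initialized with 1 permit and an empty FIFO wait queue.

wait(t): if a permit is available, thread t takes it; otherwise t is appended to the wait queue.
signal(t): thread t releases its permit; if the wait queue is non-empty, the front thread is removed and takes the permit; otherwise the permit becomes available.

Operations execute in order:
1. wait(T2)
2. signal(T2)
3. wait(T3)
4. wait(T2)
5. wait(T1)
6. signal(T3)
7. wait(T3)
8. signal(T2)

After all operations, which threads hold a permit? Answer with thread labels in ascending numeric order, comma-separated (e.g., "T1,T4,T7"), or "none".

Answer: T1

Derivation:
Step 1: wait(T2) -> count=0 queue=[] holders={T2}
Step 2: signal(T2) -> count=1 queue=[] holders={none}
Step 3: wait(T3) -> count=0 queue=[] holders={T3}
Step 4: wait(T2) -> count=0 queue=[T2] holders={T3}
Step 5: wait(T1) -> count=0 queue=[T2,T1] holders={T3}
Step 6: signal(T3) -> count=0 queue=[T1] holders={T2}
Step 7: wait(T3) -> count=0 queue=[T1,T3] holders={T2}
Step 8: signal(T2) -> count=0 queue=[T3] holders={T1}
Final holders: T1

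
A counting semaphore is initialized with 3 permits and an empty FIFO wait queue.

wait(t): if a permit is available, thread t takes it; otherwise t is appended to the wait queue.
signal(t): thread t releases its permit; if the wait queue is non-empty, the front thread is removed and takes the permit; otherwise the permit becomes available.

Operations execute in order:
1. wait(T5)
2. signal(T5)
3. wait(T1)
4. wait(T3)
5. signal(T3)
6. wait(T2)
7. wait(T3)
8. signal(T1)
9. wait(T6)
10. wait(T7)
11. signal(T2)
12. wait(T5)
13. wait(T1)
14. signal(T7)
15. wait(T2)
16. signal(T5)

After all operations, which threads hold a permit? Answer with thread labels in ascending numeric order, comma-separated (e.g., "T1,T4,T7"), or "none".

Step 1: wait(T5) -> count=2 queue=[] holders={T5}
Step 2: signal(T5) -> count=3 queue=[] holders={none}
Step 3: wait(T1) -> count=2 queue=[] holders={T1}
Step 4: wait(T3) -> count=1 queue=[] holders={T1,T3}
Step 5: signal(T3) -> count=2 queue=[] holders={T1}
Step 6: wait(T2) -> count=1 queue=[] holders={T1,T2}
Step 7: wait(T3) -> count=0 queue=[] holders={T1,T2,T3}
Step 8: signal(T1) -> count=1 queue=[] holders={T2,T3}
Step 9: wait(T6) -> count=0 queue=[] holders={T2,T3,T6}
Step 10: wait(T7) -> count=0 queue=[T7] holders={T2,T3,T6}
Step 11: signal(T2) -> count=0 queue=[] holders={T3,T6,T7}
Step 12: wait(T5) -> count=0 queue=[T5] holders={T3,T6,T7}
Step 13: wait(T1) -> count=0 queue=[T5,T1] holders={T3,T6,T7}
Step 14: signal(T7) -> count=0 queue=[T1] holders={T3,T5,T6}
Step 15: wait(T2) -> count=0 queue=[T1,T2] holders={T3,T5,T6}
Step 16: signal(T5) -> count=0 queue=[T2] holders={T1,T3,T6}
Final holders: T1,T3,T6

Answer: T1,T3,T6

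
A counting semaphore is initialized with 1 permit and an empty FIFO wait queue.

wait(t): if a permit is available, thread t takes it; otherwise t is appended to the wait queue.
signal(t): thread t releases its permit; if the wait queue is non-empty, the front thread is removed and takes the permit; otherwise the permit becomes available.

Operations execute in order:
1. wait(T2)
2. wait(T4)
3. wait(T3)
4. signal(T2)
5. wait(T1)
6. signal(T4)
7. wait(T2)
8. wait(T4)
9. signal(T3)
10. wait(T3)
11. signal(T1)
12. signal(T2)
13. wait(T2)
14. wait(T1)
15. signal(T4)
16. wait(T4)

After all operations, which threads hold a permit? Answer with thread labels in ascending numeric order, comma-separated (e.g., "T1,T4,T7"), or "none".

Step 1: wait(T2) -> count=0 queue=[] holders={T2}
Step 2: wait(T4) -> count=0 queue=[T4] holders={T2}
Step 3: wait(T3) -> count=0 queue=[T4,T3] holders={T2}
Step 4: signal(T2) -> count=0 queue=[T3] holders={T4}
Step 5: wait(T1) -> count=0 queue=[T3,T1] holders={T4}
Step 6: signal(T4) -> count=0 queue=[T1] holders={T3}
Step 7: wait(T2) -> count=0 queue=[T1,T2] holders={T3}
Step 8: wait(T4) -> count=0 queue=[T1,T2,T4] holders={T3}
Step 9: signal(T3) -> count=0 queue=[T2,T4] holders={T1}
Step 10: wait(T3) -> count=0 queue=[T2,T4,T3] holders={T1}
Step 11: signal(T1) -> count=0 queue=[T4,T3] holders={T2}
Step 12: signal(T2) -> count=0 queue=[T3] holders={T4}
Step 13: wait(T2) -> count=0 queue=[T3,T2] holders={T4}
Step 14: wait(T1) -> count=0 queue=[T3,T2,T1] holders={T4}
Step 15: signal(T4) -> count=0 queue=[T2,T1] holders={T3}
Step 16: wait(T4) -> count=0 queue=[T2,T1,T4] holders={T3}
Final holders: T3

Answer: T3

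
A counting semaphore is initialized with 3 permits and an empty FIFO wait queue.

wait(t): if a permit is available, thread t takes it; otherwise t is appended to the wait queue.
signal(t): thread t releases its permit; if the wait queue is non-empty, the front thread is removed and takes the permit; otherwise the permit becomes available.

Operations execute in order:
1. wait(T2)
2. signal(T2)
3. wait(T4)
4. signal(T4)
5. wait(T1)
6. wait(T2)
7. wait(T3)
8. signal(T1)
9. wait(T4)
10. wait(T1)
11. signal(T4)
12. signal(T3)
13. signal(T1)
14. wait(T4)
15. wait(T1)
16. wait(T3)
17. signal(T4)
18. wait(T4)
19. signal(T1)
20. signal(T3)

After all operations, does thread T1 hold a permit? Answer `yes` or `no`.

Answer: no

Derivation:
Step 1: wait(T2) -> count=2 queue=[] holders={T2}
Step 2: signal(T2) -> count=3 queue=[] holders={none}
Step 3: wait(T4) -> count=2 queue=[] holders={T4}
Step 4: signal(T4) -> count=3 queue=[] holders={none}
Step 5: wait(T1) -> count=2 queue=[] holders={T1}
Step 6: wait(T2) -> count=1 queue=[] holders={T1,T2}
Step 7: wait(T3) -> count=0 queue=[] holders={T1,T2,T3}
Step 8: signal(T1) -> count=1 queue=[] holders={T2,T3}
Step 9: wait(T4) -> count=0 queue=[] holders={T2,T3,T4}
Step 10: wait(T1) -> count=0 queue=[T1] holders={T2,T3,T4}
Step 11: signal(T4) -> count=0 queue=[] holders={T1,T2,T3}
Step 12: signal(T3) -> count=1 queue=[] holders={T1,T2}
Step 13: signal(T1) -> count=2 queue=[] holders={T2}
Step 14: wait(T4) -> count=1 queue=[] holders={T2,T4}
Step 15: wait(T1) -> count=0 queue=[] holders={T1,T2,T4}
Step 16: wait(T3) -> count=0 queue=[T3] holders={T1,T2,T4}
Step 17: signal(T4) -> count=0 queue=[] holders={T1,T2,T3}
Step 18: wait(T4) -> count=0 queue=[T4] holders={T1,T2,T3}
Step 19: signal(T1) -> count=0 queue=[] holders={T2,T3,T4}
Step 20: signal(T3) -> count=1 queue=[] holders={T2,T4}
Final holders: {T2,T4} -> T1 not in holders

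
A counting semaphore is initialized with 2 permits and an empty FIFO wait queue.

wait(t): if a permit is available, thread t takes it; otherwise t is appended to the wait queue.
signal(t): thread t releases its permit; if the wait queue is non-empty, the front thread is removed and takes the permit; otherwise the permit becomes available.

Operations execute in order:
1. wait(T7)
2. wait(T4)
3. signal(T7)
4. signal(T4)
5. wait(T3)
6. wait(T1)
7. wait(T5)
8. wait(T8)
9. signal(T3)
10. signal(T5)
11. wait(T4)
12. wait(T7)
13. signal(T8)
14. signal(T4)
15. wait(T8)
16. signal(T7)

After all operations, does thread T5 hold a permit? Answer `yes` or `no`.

Step 1: wait(T7) -> count=1 queue=[] holders={T7}
Step 2: wait(T4) -> count=0 queue=[] holders={T4,T7}
Step 3: signal(T7) -> count=1 queue=[] holders={T4}
Step 4: signal(T4) -> count=2 queue=[] holders={none}
Step 5: wait(T3) -> count=1 queue=[] holders={T3}
Step 6: wait(T1) -> count=0 queue=[] holders={T1,T3}
Step 7: wait(T5) -> count=0 queue=[T5] holders={T1,T3}
Step 8: wait(T8) -> count=0 queue=[T5,T8] holders={T1,T3}
Step 9: signal(T3) -> count=0 queue=[T8] holders={T1,T5}
Step 10: signal(T5) -> count=0 queue=[] holders={T1,T8}
Step 11: wait(T4) -> count=0 queue=[T4] holders={T1,T8}
Step 12: wait(T7) -> count=0 queue=[T4,T7] holders={T1,T8}
Step 13: signal(T8) -> count=0 queue=[T7] holders={T1,T4}
Step 14: signal(T4) -> count=0 queue=[] holders={T1,T7}
Step 15: wait(T8) -> count=0 queue=[T8] holders={T1,T7}
Step 16: signal(T7) -> count=0 queue=[] holders={T1,T8}
Final holders: {T1,T8} -> T5 not in holders

Answer: no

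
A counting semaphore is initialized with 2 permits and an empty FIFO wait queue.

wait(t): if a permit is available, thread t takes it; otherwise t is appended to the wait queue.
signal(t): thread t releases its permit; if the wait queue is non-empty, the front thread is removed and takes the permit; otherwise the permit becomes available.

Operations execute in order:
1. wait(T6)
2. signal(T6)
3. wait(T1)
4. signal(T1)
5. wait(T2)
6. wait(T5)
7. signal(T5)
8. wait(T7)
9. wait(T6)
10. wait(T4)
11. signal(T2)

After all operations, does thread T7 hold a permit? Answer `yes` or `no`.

Step 1: wait(T6) -> count=1 queue=[] holders={T6}
Step 2: signal(T6) -> count=2 queue=[] holders={none}
Step 3: wait(T1) -> count=1 queue=[] holders={T1}
Step 4: signal(T1) -> count=2 queue=[] holders={none}
Step 5: wait(T2) -> count=1 queue=[] holders={T2}
Step 6: wait(T5) -> count=0 queue=[] holders={T2,T5}
Step 7: signal(T5) -> count=1 queue=[] holders={T2}
Step 8: wait(T7) -> count=0 queue=[] holders={T2,T7}
Step 9: wait(T6) -> count=0 queue=[T6] holders={T2,T7}
Step 10: wait(T4) -> count=0 queue=[T6,T4] holders={T2,T7}
Step 11: signal(T2) -> count=0 queue=[T4] holders={T6,T7}
Final holders: {T6,T7} -> T7 in holders

Answer: yes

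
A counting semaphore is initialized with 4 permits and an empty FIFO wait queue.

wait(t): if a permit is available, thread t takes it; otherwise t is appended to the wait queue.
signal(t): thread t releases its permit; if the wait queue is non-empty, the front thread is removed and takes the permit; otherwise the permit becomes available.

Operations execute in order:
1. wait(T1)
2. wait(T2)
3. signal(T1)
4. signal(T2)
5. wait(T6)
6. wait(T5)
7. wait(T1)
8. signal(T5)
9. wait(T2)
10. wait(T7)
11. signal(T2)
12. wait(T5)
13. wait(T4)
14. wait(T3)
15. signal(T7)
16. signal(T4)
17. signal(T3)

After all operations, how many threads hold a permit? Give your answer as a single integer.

Step 1: wait(T1) -> count=3 queue=[] holders={T1}
Step 2: wait(T2) -> count=2 queue=[] holders={T1,T2}
Step 3: signal(T1) -> count=3 queue=[] holders={T2}
Step 4: signal(T2) -> count=4 queue=[] holders={none}
Step 5: wait(T6) -> count=3 queue=[] holders={T6}
Step 6: wait(T5) -> count=2 queue=[] holders={T5,T6}
Step 7: wait(T1) -> count=1 queue=[] holders={T1,T5,T6}
Step 8: signal(T5) -> count=2 queue=[] holders={T1,T6}
Step 9: wait(T2) -> count=1 queue=[] holders={T1,T2,T6}
Step 10: wait(T7) -> count=0 queue=[] holders={T1,T2,T6,T7}
Step 11: signal(T2) -> count=1 queue=[] holders={T1,T6,T7}
Step 12: wait(T5) -> count=0 queue=[] holders={T1,T5,T6,T7}
Step 13: wait(T4) -> count=0 queue=[T4] holders={T1,T5,T6,T7}
Step 14: wait(T3) -> count=0 queue=[T4,T3] holders={T1,T5,T6,T7}
Step 15: signal(T7) -> count=0 queue=[T3] holders={T1,T4,T5,T6}
Step 16: signal(T4) -> count=0 queue=[] holders={T1,T3,T5,T6}
Step 17: signal(T3) -> count=1 queue=[] holders={T1,T5,T6}
Final holders: {T1,T5,T6} -> 3 thread(s)

Answer: 3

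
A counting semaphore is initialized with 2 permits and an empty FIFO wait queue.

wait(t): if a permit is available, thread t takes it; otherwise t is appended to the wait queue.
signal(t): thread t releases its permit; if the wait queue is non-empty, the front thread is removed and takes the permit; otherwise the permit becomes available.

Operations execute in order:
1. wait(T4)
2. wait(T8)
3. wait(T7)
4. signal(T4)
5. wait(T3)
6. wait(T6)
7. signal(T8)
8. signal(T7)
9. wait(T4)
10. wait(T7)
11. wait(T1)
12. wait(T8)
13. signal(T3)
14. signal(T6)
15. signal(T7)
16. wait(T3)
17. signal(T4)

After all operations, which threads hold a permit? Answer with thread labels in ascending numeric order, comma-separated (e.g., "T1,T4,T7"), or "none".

Answer: T1,T8

Derivation:
Step 1: wait(T4) -> count=1 queue=[] holders={T4}
Step 2: wait(T8) -> count=0 queue=[] holders={T4,T8}
Step 3: wait(T7) -> count=0 queue=[T7] holders={T4,T8}
Step 4: signal(T4) -> count=0 queue=[] holders={T7,T8}
Step 5: wait(T3) -> count=0 queue=[T3] holders={T7,T8}
Step 6: wait(T6) -> count=0 queue=[T3,T6] holders={T7,T8}
Step 7: signal(T8) -> count=0 queue=[T6] holders={T3,T7}
Step 8: signal(T7) -> count=0 queue=[] holders={T3,T6}
Step 9: wait(T4) -> count=0 queue=[T4] holders={T3,T6}
Step 10: wait(T7) -> count=0 queue=[T4,T7] holders={T3,T6}
Step 11: wait(T1) -> count=0 queue=[T4,T7,T1] holders={T3,T6}
Step 12: wait(T8) -> count=0 queue=[T4,T7,T1,T8] holders={T3,T6}
Step 13: signal(T3) -> count=0 queue=[T7,T1,T8] holders={T4,T6}
Step 14: signal(T6) -> count=0 queue=[T1,T8] holders={T4,T7}
Step 15: signal(T7) -> count=0 queue=[T8] holders={T1,T4}
Step 16: wait(T3) -> count=0 queue=[T8,T3] holders={T1,T4}
Step 17: signal(T4) -> count=0 queue=[T3] holders={T1,T8}
Final holders: T1,T8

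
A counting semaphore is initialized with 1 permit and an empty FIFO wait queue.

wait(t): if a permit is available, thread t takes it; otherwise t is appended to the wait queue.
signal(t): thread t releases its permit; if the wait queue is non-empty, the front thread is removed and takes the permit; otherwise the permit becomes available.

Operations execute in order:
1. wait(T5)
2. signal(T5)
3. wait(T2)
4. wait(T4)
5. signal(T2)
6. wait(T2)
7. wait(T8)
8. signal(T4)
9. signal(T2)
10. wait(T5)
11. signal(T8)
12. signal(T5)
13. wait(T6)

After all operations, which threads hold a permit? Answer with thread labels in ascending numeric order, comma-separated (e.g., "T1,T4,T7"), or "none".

Answer: T6

Derivation:
Step 1: wait(T5) -> count=0 queue=[] holders={T5}
Step 2: signal(T5) -> count=1 queue=[] holders={none}
Step 3: wait(T2) -> count=0 queue=[] holders={T2}
Step 4: wait(T4) -> count=0 queue=[T4] holders={T2}
Step 5: signal(T2) -> count=0 queue=[] holders={T4}
Step 6: wait(T2) -> count=0 queue=[T2] holders={T4}
Step 7: wait(T8) -> count=0 queue=[T2,T8] holders={T4}
Step 8: signal(T4) -> count=0 queue=[T8] holders={T2}
Step 9: signal(T2) -> count=0 queue=[] holders={T8}
Step 10: wait(T5) -> count=0 queue=[T5] holders={T8}
Step 11: signal(T8) -> count=0 queue=[] holders={T5}
Step 12: signal(T5) -> count=1 queue=[] holders={none}
Step 13: wait(T6) -> count=0 queue=[] holders={T6}
Final holders: T6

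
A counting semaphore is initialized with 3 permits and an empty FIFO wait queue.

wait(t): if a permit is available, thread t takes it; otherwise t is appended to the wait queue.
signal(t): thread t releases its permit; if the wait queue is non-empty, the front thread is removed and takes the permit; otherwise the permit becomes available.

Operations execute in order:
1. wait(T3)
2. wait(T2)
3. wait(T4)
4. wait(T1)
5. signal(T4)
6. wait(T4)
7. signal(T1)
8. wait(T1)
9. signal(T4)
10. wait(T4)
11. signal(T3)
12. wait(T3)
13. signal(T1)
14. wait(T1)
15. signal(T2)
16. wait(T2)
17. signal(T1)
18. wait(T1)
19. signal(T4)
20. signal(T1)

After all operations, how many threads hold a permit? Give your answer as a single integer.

Step 1: wait(T3) -> count=2 queue=[] holders={T3}
Step 2: wait(T2) -> count=1 queue=[] holders={T2,T3}
Step 3: wait(T4) -> count=0 queue=[] holders={T2,T3,T4}
Step 4: wait(T1) -> count=0 queue=[T1] holders={T2,T3,T4}
Step 5: signal(T4) -> count=0 queue=[] holders={T1,T2,T3}
Step 6: wait(T4) -> count=0 queue=[T4] holders={T1,T2,T3}
Step 7: signal(T1) -> count=0 queue=[] holders={T2,T3,T4}
Step 8: wait(T1) -> count=0 queue=[T1] holders={T2,T3,T4}
Step 9: signal(T4) -> count=0 queue=[] holders={T1,T2,T3}
Step 10: wait(T4) -> count=0 queue=[T4] holders={T1,T2,T3}
Step 11: signal(T3) -> count=0 queue=[] holders={T1,T2,T4}
Step 12: wait(T3) -> count=0 queue=[T3] holders={T1,T2,T4}
Step 13: signal(T1) -> count=0 queue=[] holders={T2,T3,T4}
Step 14: wait(T1) -> count=0 queue=[T1] holders={T2,T3,T4}
Step 15: signal(T2) -> count=0 queue=[] holders={T1,T3,T4}
Step 16: wait(T2) -> count=0 queue=[T2] holders={T1,T3,T4}
Step 17: signal(T1) -> count=0 queue=[] holders={T2,T3,T4}
Step 18: wait(T1) -> count=0 queue=[T1] holders={T2,T3,T4}
Step 19: signal(T4) -> count=0 queue=[] holders={T1,T2,T3}
Step 20: signal(T1) -> count=1 queue=[] holders={T2,T3}
Final holders: {T2,T3} -> 2 thread(s)

Answer: 2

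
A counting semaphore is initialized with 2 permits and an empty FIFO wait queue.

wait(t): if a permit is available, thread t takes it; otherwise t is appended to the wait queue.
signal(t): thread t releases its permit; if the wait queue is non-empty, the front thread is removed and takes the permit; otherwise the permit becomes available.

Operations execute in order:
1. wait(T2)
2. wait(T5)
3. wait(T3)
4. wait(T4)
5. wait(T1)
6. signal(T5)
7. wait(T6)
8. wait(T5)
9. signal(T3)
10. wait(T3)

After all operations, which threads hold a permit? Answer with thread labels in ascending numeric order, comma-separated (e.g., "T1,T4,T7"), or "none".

Step 1: wait(T2) -> count=1 queue=[] holders={T2}
Step 2: wait(T5) -> count=0 queue=[] holders={T2,T5}
Step 3: wait(T3) -> count=0 queue=[T3] holders={T2,T5}
Step 4: wait(T4) -> count=0 queue=[T3,T4] holders={T2,T5}
Step 5: wait(T1) -> count=0 queue=[T3,T4,T1] holders={T2,T5}
Step 6: signal(T5) -> count=0 queue=[T4,T1] holders={T2,T3}
Step 7: wait(T6) -> count=0 queue=[T4,T1,T6] holders={T2,T3}
Step 8: wait(T5) -> count=0 queue=[T4,T1,T6,T5] holders={T2,T3}
Step 9: signal(T3) -> count=0 queue=[T1,T6,T5] holders={T2,T4}
Step 10: wait(T3) -> count=0 queue=[T1,T6,T5,T3] holders={T2,T4}
Final holders: T2,T4

Answer: T2,T4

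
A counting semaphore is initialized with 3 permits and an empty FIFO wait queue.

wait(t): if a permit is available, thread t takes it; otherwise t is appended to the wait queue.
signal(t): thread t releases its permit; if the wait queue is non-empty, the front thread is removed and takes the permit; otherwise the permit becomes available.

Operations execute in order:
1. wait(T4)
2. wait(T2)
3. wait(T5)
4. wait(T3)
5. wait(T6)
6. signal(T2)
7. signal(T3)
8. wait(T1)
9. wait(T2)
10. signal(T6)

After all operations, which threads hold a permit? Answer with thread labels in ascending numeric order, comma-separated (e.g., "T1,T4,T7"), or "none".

Answer: T1,T4,T5

Derivation:
Step 1: wait(T4) -> count=2 queue=[] holders={T4}
Step 2: wait(T2) -> count=1 queue=[] holders={T2,T4}
Step 3: wait(T5) -> count=0 queue=[] holders={T2,T4,T5}
Step 4: wait(T3) -> count=0 queue=[T3] holders={T2,T4,T5}
Step 5: wait(T6) -> count=0 queue=[T3,T6] holders={T2,T4,T5}
Step 6: signal(T2) -> count=0 queue=[T6] holders={T3,T4,T5}
Step 7: signal(T3) -> count=0 queue=[] holders={T4,T5,T6}
Step 8: wait(T1) -> count=0 queue=[T1] holders={T4,T5,T6}
Step 9: wait(T2) -> count=0 queue=[T1,T2] holders={T4,T5,T6}
Step 10: signal(T6) -> count=0 queue=[T2] holders={T1,T4,T5}
Final holders: T1,T4,T5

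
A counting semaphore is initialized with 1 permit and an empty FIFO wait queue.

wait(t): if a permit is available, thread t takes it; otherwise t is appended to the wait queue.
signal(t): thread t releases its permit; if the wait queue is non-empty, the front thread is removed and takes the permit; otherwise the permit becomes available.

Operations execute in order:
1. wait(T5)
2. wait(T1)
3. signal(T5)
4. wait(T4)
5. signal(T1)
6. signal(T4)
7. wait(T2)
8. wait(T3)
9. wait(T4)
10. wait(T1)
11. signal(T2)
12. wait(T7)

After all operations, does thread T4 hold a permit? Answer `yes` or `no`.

Step 1: wait(T5) -> count=0 queue=[] holders={T5}
Step 2: wait(T1) -> count=0 queue=[T1] holders={T5}
Step 3: signal(T5) -> count=0 queue=[] holders={T1}
Step 4: wait(T4) -> count=0 queue=[T4] holders={T1}
Step 5: signal(T1) -> count=0 queue=[] holders={T4}
Step 6: signal(T4) -> count=1 queue=[] holders={none}
Step 7: wait(T2) -> count=0 queue=[] holders={T2}
Step 8: wait(T3) -> count=0 queue=[T3] holders={T2}
Step 9: wait(T4) -> count=0 queue=[T3,T4] holders={T2}
Step 10: wait(T1) -> count=0 queue=[T3,T4,T1] holders={T2}
Step 11: signal(T2) -> count=0 queue=[T4,T1] holders={T3}
Step 12: wait(T7) -> count=0 queue=[T4,T1,T7] holders={T3}
Final holders: {T3} -> T4 not in holders

Answer: no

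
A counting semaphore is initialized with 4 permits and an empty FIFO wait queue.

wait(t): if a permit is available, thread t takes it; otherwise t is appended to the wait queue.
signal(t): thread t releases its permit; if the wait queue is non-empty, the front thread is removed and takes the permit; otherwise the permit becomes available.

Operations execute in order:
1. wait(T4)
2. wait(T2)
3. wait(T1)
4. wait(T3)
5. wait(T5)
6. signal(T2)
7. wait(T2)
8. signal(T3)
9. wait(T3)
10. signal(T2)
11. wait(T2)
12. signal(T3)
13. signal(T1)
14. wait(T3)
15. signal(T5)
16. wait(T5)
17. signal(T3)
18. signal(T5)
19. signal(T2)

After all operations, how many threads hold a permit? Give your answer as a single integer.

Step 1: wait(T4) -> count=3 queue=[] holders={T4}
Step 2: wait(T2) -> count=2 queue=[] holders={T2,T4}
Step 3: wait(T1) -> count=1 queue=[] holders={T1,T2,T4}
Step 4: wait(T3) -> count=0 queue=[] holders={T1,T2,T3,T4}
Step 5: wait(T5) -> count=0 queue=[T5] holders={T1,T2,T3,T4}
Step 6: signal(T2) -> count=0 queue=[] holders={T1,T3,T4,T5}
Step 7: wait(T2) -> count=0 queue=[T2] holders={T1,T3,T4,T5}
Step 8: signal(T3) -> count=0 queue=[] holders={T1,T2,T4,T5}
Step 9: wait(T3) -> count=0 queue=[T3] holders={T1,T2,T4,T5}
Step 10: signal(T2) -> count=0 queue=[] holders={T1,T3,T4,T5}
Step 11: wait(T2) -> count=0 queue=[T2] holders={T1,T3,T4,T5}
Step 12: signal(T3) -> count=0 queue=[] holders={T1,T2,T4,T5}
Step 13: signal(T1) -> count=1 queue=[] holders={T2,T4,T5}
Step 14: wait(T3) -> count=0 queue=[] holders={T2,T3,T4,T5}
Step 15: signal(T5) -> count=1 queue=[] holders={T2,T3,T4}
Step 16: wait(T5) -> count=0 queue=[] holders={T2,T3,T4,T5}
Step 17: signal(T3) -> count=1 queue=[] holders={T2,T4,T5}
Step 18: signal(T5) -> count=2 queue=[] holders={T2,T4}
Step 19: signal(T2) -> count=3 queue=[] holders={T4}
Final holders: {T4} -> 1 thread(s)

Answer: 1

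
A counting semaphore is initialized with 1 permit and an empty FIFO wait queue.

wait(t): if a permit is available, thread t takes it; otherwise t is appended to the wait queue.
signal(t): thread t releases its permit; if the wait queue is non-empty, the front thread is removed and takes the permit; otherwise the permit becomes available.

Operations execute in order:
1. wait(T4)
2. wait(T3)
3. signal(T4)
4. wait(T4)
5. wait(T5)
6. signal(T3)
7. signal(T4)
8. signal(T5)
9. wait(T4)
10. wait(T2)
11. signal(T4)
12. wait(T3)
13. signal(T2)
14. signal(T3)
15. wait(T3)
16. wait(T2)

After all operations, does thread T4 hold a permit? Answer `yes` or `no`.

Answer: no

Derivation:
Step 1: wait(T4) -> count=0 queue=[] holders={T4}
Step 2: wait(T3) -> count=0 queue=[T3] holders={T4}
Step 3: signal(T4) -> count=0 queue=[] holders={T3}
Step 4: wait(T4) -> count=0 queue=[T4] holders={T3}
Step 5: wait(T5) -> count=0 queue=[T4,T5] holders={T3}
Step 6: signal(T3) -> count=0 queue=[T5] holders={T4}
Step 7: signal(T4) -> count=0 queue=[] holders={T5}
Step 8: signal(T5) -> count=1 queue=[] holders={none}
Step 9: wait(T4) -> count=0 queue=[] holders={T4}
Step 10: wait(T2) -> count=0 queue=[T2] holders={T4}
Step 11: signal(T4) -> count=0 queue=[] holders={T2}
Step 12: wait(T3) -> count=0 queue=[T3] holders={T2}
Step 13: signal(T2) -> count=0 queue=[] holders={T3}
Step 14: signal(T3) -> count=1 queue=[] holders={none}
Step 15: wait(T3) -> count=0 queue=[] holders={T3}
Step 16: wait(T2) -> count=0 queue=[T2] holders={T3}
Final holders: {T3} -> T4 not in holders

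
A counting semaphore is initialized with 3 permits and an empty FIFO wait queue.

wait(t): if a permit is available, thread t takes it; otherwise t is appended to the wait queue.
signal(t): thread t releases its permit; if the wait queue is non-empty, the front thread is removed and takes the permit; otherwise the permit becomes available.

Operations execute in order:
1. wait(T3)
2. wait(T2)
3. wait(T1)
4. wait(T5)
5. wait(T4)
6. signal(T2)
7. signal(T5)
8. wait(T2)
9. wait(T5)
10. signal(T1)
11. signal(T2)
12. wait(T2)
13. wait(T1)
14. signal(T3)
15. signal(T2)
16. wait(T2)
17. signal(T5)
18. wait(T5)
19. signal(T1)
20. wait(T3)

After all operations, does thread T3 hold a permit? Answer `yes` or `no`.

Answer: no

Derivation:
Step 1: wait(T3) -> count=2 queue=[] holders={T3}
Step 2: wait(T2) -> count=1 queue=[] holders={T2,T3}
Step 3: wait(T1) -> count=0 queue=[] holders={T1,T2,T3}
Step 4: wait(T5) -> count=0 queue=[T5] holders={T1,T2,T3}
Step 5: wait(T4) -> count=0 queue=[T5,T4] holders={T1,T2,T3}
Step 6: signal(T2) -> count=0 queue=[T4] holders={T1,T3,T5}
Step 7: signal(T5) -> count=0 queue=[] holders={T1,T3,T4}
Step 8: wait(T2) -> count=0 queue=[T2] holders={T1,T3,T4}
Step 9: wait(T5) -> count=0 queue=[T2,T5] holders={T1,T3,T4}
Step 10: signal(T1) -> count=0 queue=[T5] holders={T2,T3,T4}
Step 11: signal(T2) -> count=0 queue=[] holders={T3,T4,T5}
Step 12: wait(T2) -> count=0 queue=[T2] holders={T3,T4,T5}
Step 13: wait(T1) -> count=0 queue=[T2,T1] holders={T3,T4,T5}
Step 14: signal(T3) -> count=0 queue=[T1] holders={T2,T4,T5}
Step 15: signal(T2) -> count=0 queue=[] holders={T1,T4,T5}
Step 16: wait(T2) -> count=0 queue=[T2] holders={T1,T4,T5}
Step 17: signal(T5) -> count=0 queue=[] holders={T1,T2,T4}
Step 18: wait(T5) -> count=0 queue=[T5] holders={T1,T2,T4}
Step 19: signal(T1) -> count=0 queue=[] holders={T2,T4,T5}
Step 20: wait(T3) -> count=0 queue=[T3] holders={T2,T4,T5}
Final holders: {T2,T4,T5} -> T3 not in holders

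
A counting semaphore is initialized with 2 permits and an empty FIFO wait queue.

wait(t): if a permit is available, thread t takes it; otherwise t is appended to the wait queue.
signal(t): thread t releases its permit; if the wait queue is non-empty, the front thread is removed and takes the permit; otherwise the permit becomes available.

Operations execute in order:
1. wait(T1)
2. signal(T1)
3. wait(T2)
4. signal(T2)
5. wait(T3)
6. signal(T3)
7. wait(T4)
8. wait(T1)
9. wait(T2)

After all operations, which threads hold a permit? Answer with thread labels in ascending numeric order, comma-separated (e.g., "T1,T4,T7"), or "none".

Answer: T1,T4

Derivation:
Step 1: wait(T1) -> count=1 queue=[] holders={T1}
Step 2: signal(T1) -> count=2 queue=[] holders={none}
Step 3: wait(T2) -> count=1 queue=[] holders={T2}
Step 4: signal(T2) -> count=2 queue=[] holders={none}
Step 5: wait(T3) -> count=1 queue=[] holders={T3}
Step 6: signal(T3) -> count=2 queue=[] holders={none}
Step 7: wait(T4) -> count=1 queue=[] holders={T4}
Step 8: wait(T1) -> count=0 queue=[] holders={T1,T4}
Step 9: wait(T2) -> count=0 queue=[T2] holders={T1,T4}
Final holders: T1,T4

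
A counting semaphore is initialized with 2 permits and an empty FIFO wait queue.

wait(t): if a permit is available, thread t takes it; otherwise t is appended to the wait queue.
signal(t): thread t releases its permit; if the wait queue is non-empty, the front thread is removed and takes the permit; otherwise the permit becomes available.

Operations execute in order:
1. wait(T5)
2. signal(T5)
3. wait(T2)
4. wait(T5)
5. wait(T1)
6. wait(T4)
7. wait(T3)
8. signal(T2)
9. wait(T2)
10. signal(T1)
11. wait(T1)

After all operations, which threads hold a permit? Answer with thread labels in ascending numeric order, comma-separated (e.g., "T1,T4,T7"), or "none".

Step 1: wait(T5) -> count=1 queue=[] holders={T5}
Step 2: signal(T5) -> count=2 queue=[] holders={none}
Step 3: wait(T2) -> count=1 queue=[] holders={T2}
Step 4: wait(T5) -> count=0 queue=[] holders={T2,T5}
Step 5: wait(T1) -> count=0 queue=[T1] holders={T2,T5}
Step 6: wait(T4) -> count=0 queue=[T1,T4] holders={T2,T5}
Step 7: wait(T3) -> count=0 queue=[T1,T4,T3] holders={T2,T5}
Step 8: signal(T2) -> count=0 queue=[T4,T3] holders={T1,T5}
Step 9: wait(T2) -> count=0 queue=[T4,T3,T2] holders={T1,T5}
Step 10: signal(T1) -> count=0 queue=[T3,T2] holders={T4,T5}
Step 11: wait(T1) -> count=0 queue=[T3,T2,T1] holders={T4,T5}
Final holders: T4,T5

Answer: T4,T5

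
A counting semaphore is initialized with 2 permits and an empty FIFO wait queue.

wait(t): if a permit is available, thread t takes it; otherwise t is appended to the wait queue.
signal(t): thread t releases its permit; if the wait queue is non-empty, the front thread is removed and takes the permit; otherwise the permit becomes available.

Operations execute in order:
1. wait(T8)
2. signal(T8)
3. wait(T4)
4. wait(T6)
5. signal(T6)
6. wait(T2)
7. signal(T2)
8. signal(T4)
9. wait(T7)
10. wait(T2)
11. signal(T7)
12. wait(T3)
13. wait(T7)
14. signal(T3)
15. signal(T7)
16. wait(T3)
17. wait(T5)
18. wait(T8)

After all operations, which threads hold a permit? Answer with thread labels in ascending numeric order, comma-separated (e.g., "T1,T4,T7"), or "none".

Step 1: wait(T8) -> count=1 queue=[] holders={T8}
Step 2: signal(T8) -> count=2 queue=[] holders={none}
Step 3: wait(T4) -> count=1 queue=[] holders={T4}
Step 4: wait(T6) -> count=0 queue=[] holders={T4,T6}
Step 5: signal(T6) -> count=1 queue=[] holders={T4}
Step 6: wait(T2) -> count=0 queue=[] holders={T2,T4}
Step 7: signal(T2) -> count=1 queue=[] holders={T4}
Step 8: signal(T4) -> count=2 queue=[] holders={none}
Step 9: wait(T7) -> count=1 queue=[] holders={T7}
Step 10: wait(T2) -> count=0 queue=[] holders={T2,T7}
Step 11: signal(T7) -> count=1 queue=[] holders={T2}
Step 12: wait(T3) -> count=0 queue=[] holders={T2,T3}
Step 13: wait(T7) -> count=0 queue=[T7] holders={T2,T3}
Step 14: signal(T3) -> count=0 queue=[] holders={T2,T7}
Step 15: signal(T7) -> count=1 queue=[] holders={T2}
Step 16: wait(T3) -> count=0 queue=[] holders={T2,T3}
Step 17: wait(T5) -> count=0 queue=[T5] holders={T2,T3}
Step 18: wait(T8) -> count=0 queue=[T5,T8] holders={T2,T3}
Final holders: T2,T3

Answer: T2,T3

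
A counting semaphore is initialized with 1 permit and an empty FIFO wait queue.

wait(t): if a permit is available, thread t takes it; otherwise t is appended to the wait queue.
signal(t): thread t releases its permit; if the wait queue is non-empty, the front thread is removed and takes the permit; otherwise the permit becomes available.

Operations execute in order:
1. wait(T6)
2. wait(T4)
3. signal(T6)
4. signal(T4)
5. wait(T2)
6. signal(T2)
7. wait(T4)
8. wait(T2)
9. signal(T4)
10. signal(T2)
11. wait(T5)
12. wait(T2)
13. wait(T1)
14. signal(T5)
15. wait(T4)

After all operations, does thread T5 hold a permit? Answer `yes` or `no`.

Answer: no

Derivation:
Step 1: wait(T6) -> count=0 queue=[] holders={T6}
Step 2: wait(T4) -> count=0 queue=[T4] holders={T6}
Step 3: signal(T6) -> count=0 queue=[] holders={T4}
Step 4: signal(T4) -> count=1 queue=[] holders={none}
Step 5: wait(T2) -> count=0 queue=[] holders={T2}
Step 6: signal(T2) -> count=1 queue=[] holders={none}
Step 7: wait(T4) -> count=0 queue=[] holders={T4}
Step 8: wait(T2) -> count=0 queue=[T2] holders={T4}
Step 9: signal(T4) -> count=0 queue=[] holders={T2}
Step 10: signal(T2) -> count=1 queue=[] holders={none}
Step 11: wait(T5) -> count=0 queue=[] holders={T5}
Step 12: wait(T2) -> count=0 queue=[T2] holders={T5}
Step 13: wait(T1) -> count=0 queue=[T2,T1] holders={T5}
Step 14: signal(T5) -> count=0 queue=[T1] holders={T2}
Step 15: wait(T4) -> count=0 queue=[T1,T4] holders={T2}
Final holders: {T2} -> T5 not in holders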